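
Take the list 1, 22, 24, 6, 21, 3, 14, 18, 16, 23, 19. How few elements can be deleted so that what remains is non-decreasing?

6

Fewest deletions = n − (longest non-decreasing subsequence).
i:      1  2  3  4  5  6  7  8  9 10 11
a[i]:   1 22 24  6 21  3 14 18 16 23 19
dp:     1  2  3  2  3  2  3  4  4  5  5
max dp = 5, so deletions = 11 − 5 = 6.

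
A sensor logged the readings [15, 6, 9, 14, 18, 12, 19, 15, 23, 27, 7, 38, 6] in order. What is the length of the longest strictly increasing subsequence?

Let dp[i] be the length of the longest such subsequence ending at index i:
i:      1  2  3  4  5  6  7  8  9 10 11 12 13
a[i]:  15  6  9 14 18 12 19 15 23 27  7 38  6
dp:     1  1  2  3  4  3  5  4  6  7  2  8  1
Maximum dp value is 8.

8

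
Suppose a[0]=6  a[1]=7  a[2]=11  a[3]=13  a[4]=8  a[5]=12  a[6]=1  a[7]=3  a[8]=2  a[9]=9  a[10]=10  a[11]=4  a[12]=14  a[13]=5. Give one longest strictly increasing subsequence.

Patience tails give the LIS length; then backtrack through the dp parents:
6 → extends → [6]
7 → extends → [6, 7]
11 → extends → [6, 7, 11]
13 → extends → [6, 7, 11, 13]
8 → replaces 11 → [6, 7, 8, 13]
12 → replaces 13 → [6, 7, 8, 12]
1 → replaces 6 → [1, 7, 8, 12]
3 → replaces 7 → [1, 3, 8, 12]
2 → replaces 3 → [1, 2, 8, 12]
9 → replaces 12 → [1, 2, 8, 9]
10 → extends → [1, 2, 8, 9, 10]
4 → replaces 8 → [1, 2, 4, 9, 10]
14 → extends → [1, 2, 4, 9, 10, 14]
5 → replaces 9 → [1, 2, 4, 5, 10, 14]
Length 6; one witness is 6, 7, 8, 9, 10, 14.

6, 7, 8, 9, 10, 14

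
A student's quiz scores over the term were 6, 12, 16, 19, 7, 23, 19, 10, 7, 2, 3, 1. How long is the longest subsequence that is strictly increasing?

5

Track the smallest tail for each achievable length (strict):
6 → extends → [6]
12 → extends → [6, 12]
16 → extends → [6, 12, 16]
19 → extends → [6, 12, 16, 19]
7 → replaces 12 → [6, 7, 16, 19]
23 → extends → [6, 7, 16, 19, 23]
19 → already a tail → [6, 7, 16, 19, 23]
10 → replaces 16 → [6, 7, 10, 19, 23]
7 → already a tail → [6, 7, 10, 19, 23]
2 → replaces 6 → [2, 7, 10, 19, 23]
3 → replaces 7 → [2, 3, 10, 19, 23]
1 → replaces 2 → [1, 3, 10, 19, 23]
Five tails, so the longest strictly increasing subsequence has length 5 (e.g. 6, 12, 16, 19, 23).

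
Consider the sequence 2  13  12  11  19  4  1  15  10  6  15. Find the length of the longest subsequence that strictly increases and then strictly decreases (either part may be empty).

6

inc[i] = longest strictly increasing subsequence ending at i; dec[i] = longest strictly decreasing subsequence starting at i:
i:      1  2  3  4  5  6  7  8  9 10 11
a[i]:   2 13 12 11 19  4  1 15 10  6 15
inc:    1  2  2  2  3  2  1  3  3  3  4
dec:    2  5  4  3  4  2  1  3  2  1  1
Best peak at i=2 (value 13): inc=2, dec=5, length 2+5−1 = 6.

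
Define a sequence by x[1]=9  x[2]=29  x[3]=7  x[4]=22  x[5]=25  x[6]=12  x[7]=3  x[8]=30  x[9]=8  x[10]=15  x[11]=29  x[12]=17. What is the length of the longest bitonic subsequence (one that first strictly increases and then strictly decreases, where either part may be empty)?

inc[i] = longest strictly increasing subsequence ending at i; dec[i] = longest strictly decreasing subsequence starting at i:
i:      1  2  3  4  5  6  7  8  9 10 11 12
x[i]:   9 29  7 22 25 12  3 30  8 15 29 17
inc:    1  2  1  2  3  2  1  4  2  3  4  4
dec:    3  4  2  3  3  2  1  3  1  1  2  1
Best peak at i=8 (value 30): inc=4, dec=3, length 4+3−1 = 6.

6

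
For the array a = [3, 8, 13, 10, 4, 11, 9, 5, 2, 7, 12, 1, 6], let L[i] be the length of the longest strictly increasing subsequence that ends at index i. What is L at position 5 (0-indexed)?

4

dp[i] = 1 + max{dp[j] : j<i, a[j]<a[i]} (or 1 if no such j):
i:      0  1  2  3  4  5  6  7  8  9 10 11 12
a[i]:   3  8 13 10  4 11  9  5  2  7 12  1  6
dp:     1  2  3  3  2  4  3  3  1  4  5  1  4
At index 5 the value is 4.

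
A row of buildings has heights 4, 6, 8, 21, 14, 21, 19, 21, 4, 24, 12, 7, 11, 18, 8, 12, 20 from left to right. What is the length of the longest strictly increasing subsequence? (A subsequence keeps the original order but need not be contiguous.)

7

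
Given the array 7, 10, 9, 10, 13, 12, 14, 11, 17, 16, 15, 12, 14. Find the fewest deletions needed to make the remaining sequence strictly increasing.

7

Fewest deletions = n − (longest strictly increasing subsequence).
i:      1  2  3  4  5  6  7  8  9 10 11 12 13
a[i]:   7 10  9 10 13 12 14 11 17 16 15 12 14
dp:     1  2  2  3  4  4  5  4  6  6  6  5  6
max dp = 6, so deletions = 13 − 6 = 7.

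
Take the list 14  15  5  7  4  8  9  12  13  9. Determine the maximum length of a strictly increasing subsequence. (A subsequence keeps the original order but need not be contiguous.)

6

Let dp[i] be the length of the longest such subsequence ending at index i:
i:      1  2  3  4  5  6  7  8  9 10
a[i]:  14 15  5  7  4  8  9 12 13  9
dp:     1  2  1  2  1  3  4  5  6  4
Maximum dp value is 6.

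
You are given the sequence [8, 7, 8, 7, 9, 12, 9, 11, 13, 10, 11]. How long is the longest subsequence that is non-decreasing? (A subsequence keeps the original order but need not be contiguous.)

Track the smallest tail for each achievable length (allowing ties):
8 → extends → [8]
7 → replaces 8 → [7]
8 → extends → [7, 8]
7 → replaces 8 → [7, 7]
9 → extends → [7, 7, 9]
12 → extends → [7, 7, 9, 12]
9 → replaces 12 → [7, 7, 9, 9]
11 → extends → [7, 7, 9, 9, 11]
13 → extends → [7, 7, 9, 9, 11, 13]
10 → replaces 11 → [7, 7, 9, 9, 10, 13]
11 → replaces 13 → [7, 7, 9, 9, 10, 11]
Six tails, so the longest non-decreasing subsequence has length 6 (e.g. 8, 8, 9, 9, 11, 13).

6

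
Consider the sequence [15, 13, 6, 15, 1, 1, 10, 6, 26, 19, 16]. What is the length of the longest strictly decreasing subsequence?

Negate each value so 'decreasing' becomes 'increasing', then run patience tails on the negated sequence:
-15 → extends → [-15]
-13 → extends → [-15, -13]
-6 → extends → [-15, -13, -6]
-15 → already a tail → [-15, -13, -6]
-1 → extends → [-15, -13, -6, -1]
-1 → already a tail → [-15, -13, -6, -1]
-10 → replaces -6 → [-15, -13, -10, -1]
-6 → replaces -1 → [-15, -13, -10, -6]
-26 → replaces -15 → [-26, -13, -10, -6]
-19 → replaces -13 → [-26, -19, -10, -6]
-16 → replaces -10 → [-26, -19, -16, -6]
Four tails, so the longest strictly decreasing subsequence of the original has length 4.

4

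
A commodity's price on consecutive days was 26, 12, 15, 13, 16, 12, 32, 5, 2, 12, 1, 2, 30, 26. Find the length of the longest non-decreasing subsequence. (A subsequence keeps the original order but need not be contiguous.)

4

Track the smallest tail for each achievable length (allowing ties):
26 → extends → [26]
12 → replaces 26 → [12]
15 → extends → [12, 15]
13 → replaces 15 → [12, 13]
16 → extends → [12, 13, 16]
12 → replaces 13 → [12, 12, 16]
32 → extends → [12, 12, 16, 32]
5 → replaces 12 → [5, 12, 16, 32]
2 → replaces 5 → [2, 12, 16, 32]
12 → replaces 16 → [2, 12, 12, 32]
1 → replaces 2 → [1, 12, 12, 32]
2 → replaces 12 → [1, 2, 12, 32]
30 → replaces 32 → [1, 2, 12, 30]
26 → replaces 30 → [1, 2, 12, 26]
Four tails, so the longest non-decreasing subsequence has length 4 (e.g. 12, 15, 16, 32).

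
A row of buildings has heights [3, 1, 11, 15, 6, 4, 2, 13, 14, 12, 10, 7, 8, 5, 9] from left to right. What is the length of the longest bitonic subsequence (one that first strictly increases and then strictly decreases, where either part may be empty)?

inc[i] = longest strictly increasing subsequence ending at i; dec[i] = longest strictly decreasing subsequence starting at i:
i:      1  2  3  4  5  6  7  8  9 10 11 12 13 14 15
a[i]:   3  1 11 15  6  4  2 13 14 12 10  7  8  5  9
inc:    1  1  2  3  2  2  2  3  4  3  3  3  4  3  5
dec:    2  1  4  6  3  2  1  5  5  4  3  2  2  1  1
Best peak at i=4 (value 15): inc=3, dec=6, length 3+6−1 = 8.

8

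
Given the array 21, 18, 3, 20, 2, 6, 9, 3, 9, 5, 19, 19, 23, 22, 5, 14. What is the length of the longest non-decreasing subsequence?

Track the smallest tail for each achievable length (allowing ties):
21 → extends → [21]
18 → replaces 21 → [18]
3 → replaces 18 → [3]
20 → extends → [3, 20]
2 → replaces 3 → [2, 20]
6 → replaces 20 → [2, 6]
9 → extends → [2, 6, 9]
3 → replaces 6 → [2, 3, 9]
9 → extends → [2, 3, 9, 9]
5 → replaces 9 → [2, 3, 5, 9]
19 → extends → [2, 3, 5, 9, 19]
19 → extends → [2, 3, 5, 9, 19, 19]
23 → extends → [2, 3, 5, 9, 19, 19, 23]
22 → replaces 23 → [2, 3, 5, 9, 19, 19, 22]
5 → replaces 9 → [2, 3, 5, 5, 19, 19, 22]
14 → replaces 19 → [2, 3, 5, 5, 14, 19, 22]
Seven tails, so the longest non-decreasing subsequence has length 7 (e.g. 3, 6, 9, 9, 19, 19, 23).

7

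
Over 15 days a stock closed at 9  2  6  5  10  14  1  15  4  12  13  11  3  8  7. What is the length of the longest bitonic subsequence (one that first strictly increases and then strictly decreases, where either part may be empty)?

9

inc[i] = longest strictly increasing subsequence ending at i; dec[i] = longest strictly decreasing subsequence starting at i:
i:      1  2  3  4  5  6  7  8  9 10 11 12 13 14 15
a[i]:   9  2  6  5 10 14  1 15  4 12 13 11  3  8  7
inc:    1  1  2  2  3  4  1  5  2  4  5  4  2  3  3
dec:    5  2  4  3  3  5  1  5  2  4  4  3  1  2  1
Best peak at i=8 (value 15): inc=5, dec=5, length 5+5−1 = 9.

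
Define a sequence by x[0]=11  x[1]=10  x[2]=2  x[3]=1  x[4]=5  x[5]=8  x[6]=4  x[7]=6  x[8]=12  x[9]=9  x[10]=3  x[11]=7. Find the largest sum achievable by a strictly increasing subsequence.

27

Let S[i] be the best sum of a strictly increasing subsequence ending at i:
i:      0  1  2  3  4  5  6  7  8  9 10 11
x[i]:  11 10  2  1  5  8  4  6 12  9  3  7
S:     11 10  2  1  7 15  6 13 27 24  5 20
Maximum is 27 (e.g. 2 + 5 + 8 + 12).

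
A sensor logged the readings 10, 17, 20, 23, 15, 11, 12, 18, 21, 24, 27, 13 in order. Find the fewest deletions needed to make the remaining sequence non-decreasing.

Fewest deletions = n − (longest non-decreasing subsequence).
i:      1  2  3  4  5  6  7  8  9 10 11 12
a[i]:  10 17 20 23 15 11 12 18 21 24 27 13
dp:     1  2  3  4  2  2  3  4  5  6  7  4
max dp = 7, so deletions = 12 − 7 = 5.

5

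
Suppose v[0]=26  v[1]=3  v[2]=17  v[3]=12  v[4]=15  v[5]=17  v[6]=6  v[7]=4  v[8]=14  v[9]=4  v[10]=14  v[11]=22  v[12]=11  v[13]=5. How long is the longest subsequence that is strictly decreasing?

6

Negate each value so 'decreasing' becomes 'increasing', then run patience tails on the negated sequence:
-26 → extends → [-26]
-3 → extends → [-26, -3]
-17 → replaces -3 → [-26, -17]
-12 → extends → [-26, -17, -12]
-15 → replaces -12 → [-26, -17, -15]
-17 → already a tail → [-26, -17, -15]
-6 → extends → [-26, -17, -15, -6]
-4 → extends → [-26, -17, -15, -6, -4]
-14 → replaces -6 → [-26, -17, -15, -14, -4]
-4 → already a tail → [-26, -17, -15, -14, -4]
-14 → already a tail → [-26, -17, -15, -14, -4]
-22 → replaces -17 → [-26, -22, -15, -14, -4]
-11 → replaces -4 → [-26, -22, -15, -14, -11]
-5 → extends → [-26, -22, -15, -14, -11, -5]
Six tails, so the longest strictly decreasing subsequence of the original has length 6.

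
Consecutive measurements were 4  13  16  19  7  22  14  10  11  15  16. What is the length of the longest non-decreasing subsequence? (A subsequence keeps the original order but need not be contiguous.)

Track the smallest tail for each achievable length (allowing ties):
4 → extends → [4]
13 → extends → [4, 13]
16 → extends → [4, 13, 16]
19 → extends → [4, 13, 16, 19]
7 → replaces 13 → [4, 7, 16, 19]
22 → extends → [4, 7, 16, 19, 22]
14 → replaces 16 → [4, 7, 14, 19, 22]
10 → replaces 14 → [4, 7, 10, 19, 22]
11 → replaces 19 → [4, 7, 10, 11, 22]
15 → replaces 22 → [4, 7, 10, 11, 15]
16 → extends → [4, 7, 10, 11, 15, 16]
Six tails, so the longest non-decreasing subsequence has length 6 (e.g. 4, 7, 10, 11, 15, 16).

6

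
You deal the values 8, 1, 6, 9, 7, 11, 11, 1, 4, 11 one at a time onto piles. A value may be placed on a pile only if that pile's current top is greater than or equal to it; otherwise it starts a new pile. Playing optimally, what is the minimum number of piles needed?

4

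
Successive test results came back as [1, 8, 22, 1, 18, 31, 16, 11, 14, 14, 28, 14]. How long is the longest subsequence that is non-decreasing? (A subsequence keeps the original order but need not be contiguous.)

6

Let dp[i] be the length of the longest such subsequence ending at index i:
i:      1  2  3  4  5  6  7  8  9 10 11 12
a[i]:   1  8 22  1 18 31 16 11 14 14 28 14
dp:     1  2  3  2  3  4  3  3  4  5  6  6
Maximum dp value is 6.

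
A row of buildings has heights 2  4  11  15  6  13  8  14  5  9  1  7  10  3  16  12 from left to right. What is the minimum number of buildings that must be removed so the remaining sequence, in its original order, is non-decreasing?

9

Fewest deletions = n − (longest non-decreasing subsequence).
i:      1  2  3  4  5  6  7  8  9 10 11 12 13 14 15 16
a[i]:   2  4 11 15  6 13  8 14  5  9  1  7 10  3 16 12
dp:     1  2  3  4  3  4  4  5  3  5  1  4  6  2  7  7
max dp = 7, so deletions = 16 − 7 = 9.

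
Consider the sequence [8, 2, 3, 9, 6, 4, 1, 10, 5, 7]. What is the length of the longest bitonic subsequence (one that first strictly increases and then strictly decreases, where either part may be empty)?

inc[i] = longest strictly increasing subsequence ending at i; dec[i] = longest strictly decreasing subsequence starting at i:
i:      1  2  3  4  5  6  7  8  9 10
a[i]:   8  2  3  9  6  4  1 10  5  7
inc:    1  1  2  3  3  3  1  4  4  5
dec:    4  2  2  4  3  2  1  2  1  1
Best peak at i=4 (value 9): inc=3, dec=4, length 3+4−1 = 6.

6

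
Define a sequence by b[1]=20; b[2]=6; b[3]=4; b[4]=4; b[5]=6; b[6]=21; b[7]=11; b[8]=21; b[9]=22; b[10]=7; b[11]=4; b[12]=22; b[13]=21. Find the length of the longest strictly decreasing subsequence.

4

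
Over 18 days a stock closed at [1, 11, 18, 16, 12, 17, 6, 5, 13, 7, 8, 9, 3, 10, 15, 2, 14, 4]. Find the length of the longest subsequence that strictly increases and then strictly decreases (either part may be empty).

9

inc[i] = longest strictly increasing subsequence ending at i; dec[i] = longest strictly decreasing subsequence starting at i:
i:      1  2  3  4  5  6  7  8  9 10 11 12 13 14 15 16 17 18
a[i]:   1 11 18 16 12 17  6  5 13  7  8  9  3 10 15  2 14  4
inc:    1  2  3  3  3  4  2  2  4  3  4  5  2  6  7  2  7  3
dec:    1  5  7  6  5  5  4  3  4  3  3  3  2  2  3  1  2  1
Best peak at i=3 (value 18): inc=3, dec=7, length 3+7−1 = 9.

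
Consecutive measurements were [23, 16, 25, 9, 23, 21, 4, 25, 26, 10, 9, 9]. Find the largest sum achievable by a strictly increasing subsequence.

90

Let S[i] be the best sum of a strictly increasing subsequence ending at i:
i:      1  2  3  4  5  6  7  8  9 10 11 12
a[i]:  23 16 25  9 23 21  4 25 26 10  9  9
S:     23 16 48  9 39 37  4 64 90 19 13 13
Maximum is 90 (e.g. 16 + 23 + 25 + 26).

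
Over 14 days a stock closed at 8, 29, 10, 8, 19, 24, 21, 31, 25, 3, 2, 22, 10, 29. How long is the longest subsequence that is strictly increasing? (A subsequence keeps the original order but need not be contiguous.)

6

Track the smallest tail for each achievable length (strict):
8 → extends → [8]
29 → extends → [8, 29]
10 → replaces 29 → [8, 10]
8 → already a tail → [8, 10]
19 → extends → [8, 10, 19]
24 → extends → [8, 10, 19, 24]
21 → replaces 24 → [8, 10, 19, 21]
31 → extends → [8, 10, 19, 21, 31]
25 → replaces 31 → [8, 10, 19, 21, 25]
3 → replaces 8 → [3, 10, 19, 21, 25]
2 → replaces 3 → [2, 10, 19, 21, 25]
22 → replaces 25 → [2, 10, 19, 21, 22]
10 → already a tail → [2, 10, 19, 21, 22]
29 → extends → [2, 10, 19, 21, 22, 29]
Six tails, so the longest strictly increasing subsequence has length 6 (e.g. 8, 10, 19, 24, 25, 29).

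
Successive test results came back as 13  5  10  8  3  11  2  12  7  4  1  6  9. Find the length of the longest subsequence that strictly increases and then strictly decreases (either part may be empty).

7

inc[i] = longest strictly increasing subsequence ending at i; dec[i] = longest strictly decreasing subsequence starting at i:
i:      1  2  3  4  5  6  7  8  9 10 11 12 13
a[i]:  13  5 10  8  3 11  2 12  7  4  1  6  9
inc:    1  1  2  2  1  3  1  4  2  2  1  3  4
dec:    6  4  5  4  3  4  2  4  3  2  1  1  1
Best peak at i=8 (value 12): inc=4, dec=4, length 4+4−1 = 7.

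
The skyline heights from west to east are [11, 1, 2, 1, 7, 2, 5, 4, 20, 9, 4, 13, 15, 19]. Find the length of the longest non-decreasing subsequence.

8

Let dp[i] be the length of the longest such subsequence ending at index i:
i:      1  2  3  4  5  6  7  8  9 10 11 12 13 14
a[i]:  11  1  2  1  7  2  5  4 20  9  4 13 15 19
dp:     1  1  2  2  3  3  4  4  5  5  5  6  7  8
Maximum dp value is 8.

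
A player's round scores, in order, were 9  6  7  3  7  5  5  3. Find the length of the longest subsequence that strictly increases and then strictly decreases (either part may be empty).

inc[i] = longest strictly increasing subsequence ending at i; dec[i] = longest strictly decreasing subsequence starting at i:
i:     1 2 3 4 5 6 7 8
a[i]:  9 6 7 3 7 5 5 3
inc:   1 1 2 1 2 2 2 1
dec:   4 3 3 1 3 2 2 1
Best peak at i=1 (value 9): inc=1, dec=4, length 1+4−1 = 4.

4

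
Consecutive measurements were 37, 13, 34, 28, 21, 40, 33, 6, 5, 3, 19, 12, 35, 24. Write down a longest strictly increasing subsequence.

13, 28, 33, 35

Patience tails give the LIS length; then backtrack through the dp parents:
37 → extends → [37]
13 → replaces 37 → [13]
34 → extends → [13, 34]
28 → replaces 34 → [13, 28]
21 → replaces 28 → [13, 21]
40 → extends → [13, 21, 40]
33 → replaces 40 → [13, 21, 33]
6 → replaces 13 → [6, 21, 33]
5 → replaces 6 → [5, 21, 33]
3 → replaces 5 → [3, 21, 33]
19 → replaces 21 → [3, 19, 33]
12 → replaces 19 → [3, 12, 33]
35 → extends → [3, 12, 33, 35]
24 → replaces 33 → [3, 12, 24, 35]
Length 4; one witness is 13, 28, 33, 35.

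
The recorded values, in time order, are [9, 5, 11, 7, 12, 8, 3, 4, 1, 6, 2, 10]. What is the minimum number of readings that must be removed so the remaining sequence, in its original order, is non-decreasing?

Fewest deletions = n − (longest non-decreasing subsequence).
i:      1  2  3  4  5  6  7  8  9 10 11 12
a[i]:   9  5 11  7 12  8  3  4  1  6  2 10
dp:     1  1  2  2  3  3  1  2  1  3  2  4
max dp = 4, so deletions = 12 − 4 = 8.

8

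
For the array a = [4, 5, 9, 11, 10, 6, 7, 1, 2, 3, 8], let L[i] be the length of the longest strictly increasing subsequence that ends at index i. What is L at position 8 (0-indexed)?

2

dp[i] = 1 + max{dp[j] : j<i, a[j]<a[i]} (or 1 if no such j):
i:      0  1  2  3  4  5  6  7  8  9 10
a[i]:   4  5  9 11 10  6  7  1  2  3  8
dp:     1  2  3  4  4  3  4  1  2  3  5
At index 8 the value is 2.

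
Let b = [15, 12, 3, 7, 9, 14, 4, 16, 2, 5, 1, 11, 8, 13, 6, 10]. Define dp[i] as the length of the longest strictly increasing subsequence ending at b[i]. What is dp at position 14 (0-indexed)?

dp[i] = 1 + max{dp[j] : j<i, b[j]<b[i]} (or 1 if no such j):
i:      0  1  2  3  4  5  6  7  8  9 10 11 12 13 14 15
b[i]:  15 12  3  7  9 14  4 16  2  5  1 11  8 13  6 10
dp:     1  1  1  2  3  4  2  5  1  3  1  4  4  5  4  5
At index 14 the value is 4.

4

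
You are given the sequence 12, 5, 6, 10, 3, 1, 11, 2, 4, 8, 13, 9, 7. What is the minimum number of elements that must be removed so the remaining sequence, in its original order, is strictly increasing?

Fewest deletions = n − (longest strictly increasing subsequence).
Patience tails:
12 → extends → [12]
5 → replaces 12 → [5]
6 → extends → [5, 6]
10 → extends → [5, 6, 10]
3 → replaces 5 → [3, 6, 10]
1 → replaces 3 → [1, 6, 10]
11 → extends → [1, 6, 10, 11]
2 → replaces 6 → [1, 2, 10, 11]
4 → replaces 10 → [1, 2, 4, 11]
8 → replaces 11 → [1, 2, 4, 8]
13 → extends → [1, 2, 4, 8, 13]
9 → replaces 13 → [1, 2, 4, 8, 9]
7 → replaces 8 → [1, 2, 4, 7, 9]
Longest strictly increasing subsequence has length 5, so deletions = 13 − 5 = 8.

8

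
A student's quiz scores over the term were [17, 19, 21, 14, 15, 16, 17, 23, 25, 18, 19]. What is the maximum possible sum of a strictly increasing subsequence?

Let S[i] be the best sum of a strictly increasing subsequence ending at i:
i:       1   2   3   4   5   6   7   8   9  10  11
a[i]:   17  19  21  14  15  16  17  23  25  18  19
S:      17  36  57  14  29  45  62  85 110  80  99
Maximum is 110 (e.g. 14 + 15 + 16 + 17 + 23 + 25).

110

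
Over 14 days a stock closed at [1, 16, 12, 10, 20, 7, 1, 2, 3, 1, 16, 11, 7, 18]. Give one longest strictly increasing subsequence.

1, 2, 3, 16, 18

Patience tails give the LIS length; then backtrack through the dp parents:
1 → extends → [1]
16 → extends → [1, 16]
12 → replaces 16 → [1, 12]
10 → replaces 12 → [1, 10]
20 → extends → [1, 10, 20]
7 → replaces 10 → [1, 7, 20]
1 → already a tail → [1, 7, 20]
2 → replaces 7 → [1, 2, 20]
3 → replaces 20 → [1, 2, 3]
1 → already a tail → [1, 2, 3]
16 → extends → [1, 2, 3, 16]
11 → replaces 16 → [1, 2, 3, 11]
7 → replaces 11 → [1, 2, 3, 7]
18 → extends → [1, 2, 3, 7, 18]
Length 5; one witness is 1, 2, 3, 16, 18.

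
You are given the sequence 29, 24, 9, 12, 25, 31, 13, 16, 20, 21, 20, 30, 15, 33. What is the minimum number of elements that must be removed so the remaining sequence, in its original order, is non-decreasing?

Fewest deletions = n − (longest non-decreasing subsequence).
Patience tails:
29 → extends → [29]
24 → replaces 29 → [24]
9 → replaces 24 → [9]
12 → extends → [9, 12]
25 → extends → [9, 12, 25]
31 → extends → [9, 12, 25, 31]
13 → replaces 25 → [9, 12, 13, 31]
16 → replaces 31 → [9, 12, 13, 16]
20 → extends → [9, 12, 13, 16, 20]
21 → extends → [9, 12, 13, 16, 20, 21]
20 → replaces 21 → [9, 12, 13, 16, 20, 20]
30 → extends → [9, 12, 13, 16, 20, 20, 30]
15 → replaces 16 → [9, 12, 13, 15, 20, 20, 30]
33 → extends → [9, 12, 13, 15, 20, 20, 30, 33]
Longest non-decreasing subsequence has length 8, so deletions = 14 − 8 = 6.

6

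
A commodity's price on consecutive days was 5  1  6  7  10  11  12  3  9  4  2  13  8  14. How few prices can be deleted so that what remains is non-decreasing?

Fewest deletions = n − (longest non-decreasing subsequence).
Patience tails:
5 → extends → [5]
1 → replaces 5 → [1]
6 → extends → [1, 6]
7 → extends → [1, 6, 7]
10 → extends → [1, 6, 7, 10]
11 → extends → [1, 6, 7, 10, 11]
12 → extends → [1, 6, 7, 10, 11, 12]
3 → replaces 6 → [1, 3, 7, 10, 11, 12]
9 → replaces 10 → [1, 3, 7, 9, 11, 12]
4 → replaces 7 → [1, 3, 4, 9, 11, 12]
2 → replaces 3 → [1, 2, 4, 9, 11, 12]
13 → extends → [1, 2, 4, 9, 11, 12, 13]
8 → replaces 9 → [1, 2, 4, 8, 11, 12, 13]
14 → extends → [1, 2, 4, 8, 11, 12, 13, 14]
Longest non-decreasing subsequence has length 8, so deletions = 14 − 8 = 6.

6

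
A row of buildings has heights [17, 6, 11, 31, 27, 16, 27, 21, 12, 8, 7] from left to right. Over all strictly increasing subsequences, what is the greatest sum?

Let S[i] be the best sum of a strictly increasing subsequence ending at i:
i:      1  2  3  4  5  6  7  8  9 10 11
a[i]:  17  6 11 31 27 16 27 21 12  8  7
S:     17  6 17 48 44 33 60 54 29 14 13
Maximum is 60 (e.g. 6 + 11 + 16 + 27).

60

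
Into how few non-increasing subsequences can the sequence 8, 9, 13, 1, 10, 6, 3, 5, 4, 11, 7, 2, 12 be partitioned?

5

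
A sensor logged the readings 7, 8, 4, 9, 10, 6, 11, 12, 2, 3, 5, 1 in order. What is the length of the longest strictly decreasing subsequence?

Let dp[i] be the longest strictly decreasing subsequence ending at i:
i:      1  2  3  4  5  6  7  8  9 10 11 12
a[i]:   7  8  4  9 10  6 11 12  2  3  5  1
dp:     1  1  2  1  1  2  1  1  3  3  3  4
Maximum is 4.

4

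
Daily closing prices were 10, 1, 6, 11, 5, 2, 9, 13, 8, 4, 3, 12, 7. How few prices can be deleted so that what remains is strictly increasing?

Fewest deletions = n − (longest strictly increasing subsequence).
Patience tails:
10 → extends → [10]
1 → replaces 10 → [1]
6 → extends → [1, 6]
11 → extends → [1, 6, 11]
5 → replaces 6 → [1, 5, 11]
2 → replaces 5 → [1, 2, 11]
9 → replaces 11 → [1, 2, 9]
13 → extends → [1, 2, 9, 13]
8 → replaces 9 → [1, 2, 8, 13]
4 → replaces 8 → [1, 2, 4, 13]
3 → replaces 4 → [1, 2, 3, 13]
12 → replaces 13 → [1, 2, 3, 12]
7 → replaces 12 → [1, 2, 3, 7]
Longest strictly increasing subsequence has length 4, so deletions = 13 − 4 = 9.

9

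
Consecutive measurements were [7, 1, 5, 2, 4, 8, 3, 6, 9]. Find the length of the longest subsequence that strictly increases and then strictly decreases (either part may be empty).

inc[i] = longest strictly increasing subsequence ending at i; dec[i] = longest strictly decreasing subsequence starting at i:
i:     1 2 3 4 5 6 7 8 9
a[i]:  7 1 5 2 4 8 3 6 9
inc:   1 1 2 2 3 4 3 4 5
dec:   4 1 3 1 2 2 1 1 1
Best peak at i=6 (value 8): inc=4, dec=2, length 4+2−1 = 5.

5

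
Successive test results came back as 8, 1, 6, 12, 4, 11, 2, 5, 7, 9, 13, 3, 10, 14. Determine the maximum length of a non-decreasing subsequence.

7

Track the smallest tail for each achievable length (allowing ties):
8 → extends → [8]
1 → replaces 8 → [1]
6 → extends → [1, 6]
12 → extends → [1, 6, 12]
4 → replaces 6 → [1, 4, 12]
11 → replaces 12 → [1, 4, 11]
2 → replaces 4 → [1, 2, 11]
5 → replaces 11 → [1, 2, 5]
7 → extends → [1, 2, 5, 7]
9 → extends → [1, 2, 5, 7, 9]
13 → extends → [1, 2, 5, 7, 9, 13]
3 → replaces 5 → [1, 2, 3, 7, 9, 13]
10 → replaces 13 → [1, 2, 3, 7, 9, 10]
14 → extends → [1, 2, 3, 7, 9, 10, 14]
Seven tails, so the longest non-decreasing subsequence has length 7 (e.g. 1, 4, 5, 7, 9, 13, 14).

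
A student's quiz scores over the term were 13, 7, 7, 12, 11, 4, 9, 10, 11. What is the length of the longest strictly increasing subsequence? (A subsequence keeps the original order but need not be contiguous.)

Track the smallest tail for each achievable length (strict):
13 → extends → [13]
7 → replaces 13 → [7]
7 → already a tail → [7]
12 → extends → [7, 12]
11 → replaces 12 → [7, 11]
4 → replaces 7 → [4, 11]
9 → replaces 11 → [4, 9]
10 → extends → [4, 9, 10]
11 → extends → [4, 9, 10, 11]
Four tails, so the longest strictly increasing subsequence has length 4 (e.g. 7, 9, 10, 11).

4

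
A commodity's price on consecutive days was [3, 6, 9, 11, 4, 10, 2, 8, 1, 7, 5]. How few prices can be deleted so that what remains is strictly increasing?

Fewest deletions = n − (longest strictly increasing subsequence).
i:      1  2  3  4  5  6  7  8  9 10 11
a[i]:   3  6  9 11  4 10  2  8  1  7  5
dp:     1  2  3  4  2  4  1  3  1  3  3
max dp = 4, so deletions = 11 − 4 = 7.

7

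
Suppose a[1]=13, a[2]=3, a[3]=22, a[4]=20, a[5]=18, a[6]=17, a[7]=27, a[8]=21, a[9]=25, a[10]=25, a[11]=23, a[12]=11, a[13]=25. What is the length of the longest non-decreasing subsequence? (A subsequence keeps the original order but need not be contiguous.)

6

Let dp[i] be the length of the longest such subsequence ending at index i:
i:      1  2  3  4  5  6  7  8  9 10 11 12 13
a[i]:  13  3 22 20 18 17 27 21 25 25 23 11 25
dp:     1  1  2  2  2  2  3  3  4  5  4  2  6
Maximum dp value is 6.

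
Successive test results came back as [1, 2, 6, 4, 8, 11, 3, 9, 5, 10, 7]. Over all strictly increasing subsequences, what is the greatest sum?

Let S[i] be the best sum of a strictly increasing subsequence ending at i:
i:      1  2  3  4  5  6  7  8  9 10 11
a[i]:   1  2  6  4  8 11  3  9  5 10  7
S:      1  3  9  7 17 28  6 26 12 36 19
Maximum is 36 (e.g. 1 + 2 + 6 + 8 + 9 + 10).

36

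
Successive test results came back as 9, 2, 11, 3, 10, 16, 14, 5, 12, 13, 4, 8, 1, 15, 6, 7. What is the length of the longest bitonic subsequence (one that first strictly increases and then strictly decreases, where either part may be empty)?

8

inc[i] = longest strictly increasing subsequence ending at i; dec[i] = longest strictly decreasing subsequence starting at i:
i:      1  2  3  4  5  6  7  8  9 10 11 12 13 14 15 16
a[i]:   9  2 11  3 10 16 14  5 12 13  4  8  1 15  6  7
inc:    1  1  2  2  3  4  4  3  4  5  3  4  1  6  4  5
dec:    4  2  5  2  4  5  4  3  3  3  2  2  1  2  1  1
Best peak at i=6 (value 16): inc=4, dec=5, length 4+5−1 = 8.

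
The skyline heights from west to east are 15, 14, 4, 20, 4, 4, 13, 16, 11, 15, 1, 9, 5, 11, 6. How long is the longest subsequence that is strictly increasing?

Track the smallest tail for each achievable length (strict):
15 → extends → [15]
14 → replaces 15 → [14]
4 → replaces 14 → [4]
20 → extends → [4, 20]
4 → already a tail → [4, 20]
4 → already a tail → [4, 20]
13 → replaces 20 → [4, 13]
16 → extends → [4, 13, 16]
11 → replaces 13 → [4, 11, 16]
15 → replaces 16 → [4, 11, 15]
1 → replaces 4 → [1, 11, 15]
9 → replaces 11 → [1, 9, 15]
5 → replaces 9 → [1, 5, 15]
11 → replaces 15 → [1, 5, 11]
6 → replaces 11 → [1, 5, 6]
Three tails, so the longest strictly increasing subsequence has length 3 (e.g. 4, 13, 16).

3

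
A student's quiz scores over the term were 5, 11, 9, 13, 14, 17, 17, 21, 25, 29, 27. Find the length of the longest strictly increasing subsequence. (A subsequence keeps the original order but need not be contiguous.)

8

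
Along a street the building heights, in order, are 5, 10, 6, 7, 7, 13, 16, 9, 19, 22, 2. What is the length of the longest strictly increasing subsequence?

7

Let dp[i] be the length of the longest such subsequence ending at index i:
i:      1  2  3  4  5  6  7  8  9 10 11
a[i]:   5 10  6  7  7 13 16  9 19 22  2
dp:     1  2  2  3  3  4  5  4  6  7  1
Maximum dp value is 7.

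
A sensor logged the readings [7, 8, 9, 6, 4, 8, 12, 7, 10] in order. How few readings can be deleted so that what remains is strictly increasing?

5

Fewest deletions = n − (longest strictly increasing subsequence).
i:      1  2  3  4  5  6  7  8  9
a[i]:   7  8  9  6  4  8 12  7 10
dp:     1  2  3  1  1  2  4  2  4
max dp = 4, so deletions = 9 − 4 = 5.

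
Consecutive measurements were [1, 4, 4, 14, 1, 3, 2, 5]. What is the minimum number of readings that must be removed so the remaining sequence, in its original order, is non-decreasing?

4

Fewest deletions = n − (longest non-decreasing subsequence).
Patience tails:
1 → extends → [1]
4 → extends → [1, 4]
4 → extends → [1, 4, 4]
14 → extends → [1, 4, 4, 14]
1 → replaces 4 → [1, 1, 4, 14]
3 → replaces 4 → [1, 1, 3, 14]
2 → replaces 3 → [1, 1, 2, 14]
5 → replaces 14 → [1, 1, 2, 5]
Longest non-decreasing subsequence has length 4, so deletions = 8 − 4 = 4.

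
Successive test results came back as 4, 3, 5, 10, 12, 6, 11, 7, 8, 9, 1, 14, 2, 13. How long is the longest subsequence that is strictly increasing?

7

Track the smallest tail for each achievable length (strict):
4 → extends → [4]
3 → replaces 4 → [3]
5 → extends → [3, 5]
10 → extends → [3, 5, 10]
12 → extends → [3, 5, 10, 12]
6 → replaces 10 → [3, 5, 6, 12]
11 → replaces 12 → [3, 5, 6, 11]
7 → replaces 11 → [3, 5, 6, 7]
8 → extends → [3, 5, 6, 7, 8]
9 → extends → [3, 5, 6, 7, 8, 9]
1 → replaces 3 → [1, 5, 6, 7, 8, 9]
14 → extends → [1, 5, 6, 7, 8, 9, 14]
2 → replaces 5 → [1, 2, 6, 7, 8, 9, 14]
13 → replaces 14 → [1, 2, 6, 7, 8, 9, 13]
Seven tails, so the longest strictly increasing subsequence has length 7 (e.g. 4, 5, 6, 7, 8, 9, 14).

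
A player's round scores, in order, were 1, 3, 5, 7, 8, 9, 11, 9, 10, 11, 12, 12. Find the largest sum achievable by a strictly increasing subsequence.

Let S[i] be the best sum of a strictly increasing subsequence ending at i:
i:      1  2  3  4  5  6  7  8  9 10 11 12
a[i]:   1  3  5  7  8  9 11  9 10 11 12 12
S:      1  4  9 16 24 33 44 33 43 54 66 66
Maximum is 66 (e.g. 1 + 3 + 5 + 7 + 8 + 9 + 10 + 11 + 12).

66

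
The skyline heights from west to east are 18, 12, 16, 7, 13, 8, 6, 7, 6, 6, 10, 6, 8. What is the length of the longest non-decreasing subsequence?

5

Track the smallest tail for each achievable length (allowing ties):
18 → extends → [18]
12 → replaces 18 → [12]
16 → extends → [12, 16]
7 → replaces 12 → [7, 16]
13 → replaces 16 → [7, 13]
8 → replaces 13 → [7, 8]
6 → replaces 7 → [6, 8]
7 → replaces 8 → [6, 7]
6 → replaces 7 → [6, 6]
6 → extends → [6, 6, 6]
10 → extends → [6, 6, 6, 10]
6 → replaces 10 → [6, 6, 6, 6]
8 → extends → [6, 6, 6, 6, 8]
Five tails, so the longest non-decreasing subsequence has length 5 (e.g. 6, 6, 6, 6, 8).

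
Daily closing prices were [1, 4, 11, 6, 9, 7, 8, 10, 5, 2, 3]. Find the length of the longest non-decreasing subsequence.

Track the smallest tail for each achievable length (allowing ties):
1 → extends → [1]
4 → extends → [1, 4]
11 → extends → [1, 4, 11]
6 → replaces 11 → [1, 4, 6]
9 → extends → [1, 4, 6, 9]
7 → replaces 9 → [1, 4, 6, 7]
8 → extends → [1, 4, 6, 7, 8]
10 → extends → [1, 4, 6, 7, 8, 10]
5 → replaces 6 → [1, 4, 5, 7, 8, 10]
2 → replaces 4 → [1, 2, 5, 7, 8, 10]
3 → replaces 5 → [1, 2, 3, 7, 8, 10]
Six tails, so the longest non-decreasing subsequence has length 6 (e.g. 1, 4, 6, 7, 8, 10).

6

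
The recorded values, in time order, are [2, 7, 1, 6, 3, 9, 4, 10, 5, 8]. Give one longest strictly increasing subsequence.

2, 3, 4, 5, 8

Patience tails give the LIS length; then backtrack through the dp parents:
2 → extends → [2]
7 → extends → [2, 7]
1 → replaces 2 → [1, 7]
6 → replaces 7 → [1, 6]
3 → replaces 6 → [1, 3]
9 → extends → [1, 3, 9]
4 → replaces 9 → [1, 3, 4]
10 → extends → [1, 3, 4, 10]
5 → replaces 10 → [1, 3, 4, 5]
8 → extends → [1, 3, 4, 5, 8]
Length 5; one witness is 2, 3, 4, 5, 8.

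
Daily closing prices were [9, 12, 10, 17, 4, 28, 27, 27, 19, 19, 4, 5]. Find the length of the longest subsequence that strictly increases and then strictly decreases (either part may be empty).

inc[i] = longest strictly increasing subsequence ending at i; dec[i] = longest strictly decreasing subsequence starting at i:
i:      1  2  3  4  5  6  7  8  9 10 11 12
a[i]:   9 12 10 17  4 28 27 27 19 19  4  5
inc:    1  2  2  3  1  4  4  4  4  4  1  2
dec:    2  3  2  2  1  4  3  3  2  2  1  1
Best peak at i=6 (value 28): inc=4, dec=4, length 4+4−1 = 7.

7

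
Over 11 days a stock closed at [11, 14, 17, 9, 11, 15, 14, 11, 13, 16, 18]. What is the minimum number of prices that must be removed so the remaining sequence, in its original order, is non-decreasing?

5

Fewest deletions = n − (longest non-decreasing subsequence).
Patience tails:
11 → extends → [11]
14 → extends → [11, 14]
17 → extends → [11, 14, 17]
9 → replaces 11 → [9, 14, 17]
11 → replaces 14 → [9, 11, 17]
15 → replaces 17 → [9, 11, 15]
14 → replaces 15 → [9, 11, 14]
11 → replaces 14 → [9, 11, 11]
13 → extends → [9, 11, 11, 13]
16 → extends → [9, 11, 11, 13, 16]
18 → extends → [9, 11, 11, 13, 16, 18]
Longest non-decreasing subsequence has length 6, so deletions = 11 − 6 = 5.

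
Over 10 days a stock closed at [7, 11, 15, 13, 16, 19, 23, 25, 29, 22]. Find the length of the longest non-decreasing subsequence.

8

Track the smallest tail for each achievable length (allowing ties):
7 → extends → [7]
11 → extends → [7, 11]
15 → extends → [7, 11, 15]
13 → replaces 15 → [7, 11, 13]
16 → extends → [7, 11, 13, 16]
19 → extends → [7, 11, 13, 16, 19]
23 → extends → [7, 11, 13, 16, 19, 23]
25 → extends → [7, 11, 13, 16, 19, 23, 25]
29 → extends → [7, 11, 13, 16, 19, 23, 25, 29]
22 → replaces 23 → [7, 11, 13, 16, 19, 22, 25, 29]
Eight tails, so the longest non-decreasing subsequence has length 8 (e.g. 7, 11, 15, 16, 19, 23, 25, 29).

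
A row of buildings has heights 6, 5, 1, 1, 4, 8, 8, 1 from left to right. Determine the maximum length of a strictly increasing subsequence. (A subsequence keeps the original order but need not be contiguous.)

Let dp[i] be the length of the longest such subsequence ending at index i:
i:     1 2 3 4 5 6 7 8
a[i]:  6 5 1 1 4 8 8 1
dp:    1 1 1 1 2 3 3 1
Maximum dp value is 3.

3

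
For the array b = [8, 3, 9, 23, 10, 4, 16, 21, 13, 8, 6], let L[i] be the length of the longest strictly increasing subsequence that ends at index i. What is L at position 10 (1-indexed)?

3

dp[i] = 1 + max{dp[j] : j<i, b[j]<b[i]} (or 1 if no such j):
i:      1  2  3  4  5  6  7  8  9 10 11
b[i]:   8  3  9 23 10  4 16 21 13  8  6
dp:     1  1  2  3  3  2  4  5  4  3  3
At index 10 the value is 3.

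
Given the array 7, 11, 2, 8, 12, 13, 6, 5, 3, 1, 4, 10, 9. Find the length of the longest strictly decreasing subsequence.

6

Let dp[i] be the longest strictly decreasing subsequence ending at i:
i:      1  2  3  4  5  6  7  8  9 10 11 12 13
a[i]:   7 11  2  8 12 13  6  5  3  1  4 10  9
dp:     1  1  2  2  1  1  3  4  5  6  5  2  3
Maximum is 6.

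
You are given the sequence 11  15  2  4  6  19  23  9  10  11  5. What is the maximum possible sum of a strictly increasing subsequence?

Let S[i] be the best sum of a strictly increasing subsequence ending at i:
i:      1  2  3  4  5  6  7  8  9 10 11
a[i]:  11 15  2  4  6 19 23  9 10 11  5
S:     11 26  2  6 12 45 68 21 31 42 11
Maximum is 68 (e.g. 11 + 15 + 19 + 23).

68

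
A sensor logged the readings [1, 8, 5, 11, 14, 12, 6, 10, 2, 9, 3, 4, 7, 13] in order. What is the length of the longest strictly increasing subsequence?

6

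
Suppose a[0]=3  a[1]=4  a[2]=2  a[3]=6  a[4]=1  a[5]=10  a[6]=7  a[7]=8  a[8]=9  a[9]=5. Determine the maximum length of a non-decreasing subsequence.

Let dp[i] be the length of the longest such subsequence ending at index i:
i:      0  1  2  3  4  5  6  7  8  9
a[i]:   3  4  2  6  1 10  7  8  9  5
dp:     1  2  1  3  1  4  4  5  6  3
Maximum dp value is 6.

6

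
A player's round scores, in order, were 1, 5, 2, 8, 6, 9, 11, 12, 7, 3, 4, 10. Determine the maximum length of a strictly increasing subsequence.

Track the smallest tail for each achievable length (strict):
1 → extends → [1]
5 → extends → [1, 5]
2 → replaces 5 → [1, 2]
8 → extends → [1, 2, 8]
6 → replaces 8 → [1, 2, 6]
9 → extends → [1, 2, 6, 9]
11 → extends → [1, 2, 6, 9, 11]
12 → extends → [1, 2, 6, 9, 11, 12]
7 → replaces 9 → [1, 2, 6, 7, 11, 12]
3 → replaces 6 → [1, 2, 3, 7, 11, 12]
4 → replaces 7 → [1, 2, 3, 4, 11, 12]
10 → replaces 11 → [1, 2, 3, 4, 10, 12]
Six tails, so the longest strictly increasing subsequence has length 6 (e.g. 1, 5, 8, 9, 11, 12).

6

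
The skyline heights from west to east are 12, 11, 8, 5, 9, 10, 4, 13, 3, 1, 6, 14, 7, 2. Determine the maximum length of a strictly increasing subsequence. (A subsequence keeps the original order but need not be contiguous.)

5

Let dp[i] be the length of the longest such subsequence ending at index i:
i:      1  2  3  4  5  6  7  8  9 10 11 12 13 14
a[i]:  12 11  8  5  9 10  4 13  3  1  6 14  7  2
dp:     1  1  1  1  2  3  1  4  1  1  2  5  3  2
Maximum dp value is 5.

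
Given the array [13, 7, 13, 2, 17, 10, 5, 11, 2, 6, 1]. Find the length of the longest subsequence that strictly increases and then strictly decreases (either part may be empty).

7

inc[i] = longest strictly increasing subsequence ending at i; dec[i] = longest strictly decreasing subsequence starting at i:
i:      1  2  3  4  5  6  7  8  9 10 11
a[i]:  13  7 13  2 17 10  5 11  2  6  1
inc:    1  1  2  1  3  2  2  3  1  3  1
dec:    5  4  5  2  5  4  3  3  2  2  1
Best peak at i=5 (value 17): inc=3, dec=5, length 3+5−1 = 7.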